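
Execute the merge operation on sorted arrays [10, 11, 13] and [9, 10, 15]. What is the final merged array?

Merging process:

Compare 10 vs 9: take 9 from right. Merged: [9]
Compare 10 vs 10: take 10 from left. Merged: [9, 10]
Compare 11 vs 10: take 10 from right. Merged: [9, 10, 10]
Compare 11 vs 15: take 11 from left. Merged: [9, 10, 10, 11]
Compare 13 vs 15: take 13 from left. Merged: [9, 10, 10, 11, 13]
Append remaining from right: [15]. Merged: [9, 10, 10, 11, 13, 15]

Final merged array: [9, 10, 10, 11, 13, 15]
Total comparisons: 5

The merged array is [9, 10, 10, 11, 13, 15], requiring 5 comparisons. The merge step runs in O(n) time where n is the total number of elements.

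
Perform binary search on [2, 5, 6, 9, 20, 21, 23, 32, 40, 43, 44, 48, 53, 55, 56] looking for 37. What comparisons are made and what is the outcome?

Binary search for 37 in [2, 5, 6, 9, 20, 21, 23, 32, 40, 43, 44, 48, 53, 55, 56]:

lo=0, hi=14, mid=7, arr[mid]=32 -> 32 < 37, search right half
lo=8, hi=14, mid=11, arr[mid]=48 -> 48 > 37, search left half
lo=8, hi=10, mid=9, arr[mid]=43 -> 43 > 37, search left half
lo=8, hi=8, mid=8, arr[mid]=40 -> 40 > 37, search left half
lo=8 > hi=7, target 37 not found

Binary search determines that 37 is not in the array after 4 comparisons. The search space was exhausted without finding the target.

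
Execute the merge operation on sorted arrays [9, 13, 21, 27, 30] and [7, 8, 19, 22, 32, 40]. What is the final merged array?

Merging process:

Compare 9 vs 7: take 7 from right. Merged: [7]
Compare 9 vs 8: take 8 from right. Merged: [7, 8]
Compare 9 vs 19: take 9 from left. Merged: [7, 8, 9]
Compare 13 vs 19: take 13 from left. Merged: [7, 8, 9, 13]
Compare 21 vs 19: take 19 from right. Merged: [7, 8, 9, 13, 19]
Compare 21 vs 22: take 21 from left. Merged: [7, 8, 9, 13, 19, 21]
Compare 27 vs 22: take 22 from right. Merged: [7, 8, 9, 13, 19, 21, 22]
Compare 27 vs 32: take 27 from left. Merged: [7, 8, 9, 13, 19, 21, 22, 27]
Compare 30 vs 32: take 30 from left. Merged: [7, 8, 9, 13, 19, 21, 22, 27, 30]
Append remaining from right: [32, 40]. Merged: [7, 8, 9, 13, 19, 21, 22, 27, 30, 32, 40]

Final merged array: [7, 8, 9, 13, 19, 21, 22, 27, 30, 32, 40]
Total comparisons: 9

The merged array is [7, 8, 9, 13, 19, 21, 22, 27, 30, 32, 40], requiring 9 comparisons. The merge step runs in O(n) time where n is the total number of elements.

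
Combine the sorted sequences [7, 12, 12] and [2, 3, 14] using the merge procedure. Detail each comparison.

Merging process:

Compare 7 vs 2: take 2 from right. Merged: [2]
Compare 7 vs 3: take 3 from right. Merged: [2, 3]
Compare 7 vs 14: take 7 from left. Merged: [2, 3, 7]
Compare 12 vs 14: take 12 from left. Merged: [2, 3, 7, 12]
Compare 12 vs 14: take 12 from left. Merged: [2, 3, 7, 12, 12]
Append remaining from right: [14]. Merged: [2, 3, 7, 12, 12, 14]

Final merged array: [2, 3, 7, 12, 12, 14]
Total comparisons: 5

The merged array is [2, 3, 7, 12, 12, 14], requiring 5 comparisons. The merge step runs in O(n) time where n is the total number of elements.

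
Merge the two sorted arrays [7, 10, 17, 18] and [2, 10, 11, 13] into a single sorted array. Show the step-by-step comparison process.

Merging process:

Compare 7 vs 2: take 2 from right. Merged: [2]
Compare 7 vs 10: take 7 from left. Merged: [2, 7]
Compare 10 vs 10: take 10 from left. Merged: [2, 7, 10]
Compare 17 vs 10: take 10 from right. Merged: [2, 7, 10, 10]
Compare 17 vs 11: take 11 from right. Merged: [2, 7, 10, 10, 11]
Compare 17 vs 13: take 13 from right. Merged: [2, 7, 10, 10, 11, 13]
Append remaining from left: [17, 18]. Merged: [2, 7, 10, 10, 11, 13, 17, 18]

Final merged array: [2, 7, 10, 10, 11, 13, 17, 18]
Total comparisons: 6

The merged array is [2, 7, 10, 10, 11, 13, 17, 18], requiring 6 comparisons. The merge step runs in O(n) time where n is the total number of elements.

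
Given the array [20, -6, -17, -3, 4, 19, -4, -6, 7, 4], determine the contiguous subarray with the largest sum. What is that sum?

Using Kadane's algorithm on [20, -6, -17, -3, 4, 19, -4, -6, 7, 4]:

Scanning through the array:
Position 1 (value -6): max_ending_here = 14, max_so_far = 20
Position 2 (value -17): max_ending_here = -3, max_so_far = 20
Position 3 (value -3): max_ending_here = -3, max_so_far = 20
Position 4 (value 4): max_ending_here = 4, max_so_far = 20
Position 5 (value 19): max_ending_here = 23, max_so_far = 23
Position 6 (value -4): max_ending_here = 19, max_so_far = 23
Position 7 (value -6): max_ending_here = 13, max_so_far = 23
Position 8 (value 7): max_ending_here = 20, max_so_far = 23
Position 9 (value 4): max_ending_here = 24, max_so_far = 24

Maximum subarray: [4, 19, -4, -6, 7, 4]
Maximum sum: 24

The maximum subarray is [4, 19, -4, -6, 7, 4] with sum 24. This subarray runs from index 4 to index 9.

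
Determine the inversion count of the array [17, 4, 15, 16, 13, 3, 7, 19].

Finding inversions in [17, 4, 15, 16, 13, 3, 7, 19]:

(0, 1): arr[0]=17 > arr[1]=4
(0, 2): arr[0]=17 > arr[2]=15
(0, 3): arr[0]=17 > arr[3]=16
(0, 4): arr[0]=17 > arr[4]=13
(0, 5): arr[0]=17 > arr[5]=3
(0, 6): arr[0]=17 > arr[6]=7
(1, 5): arr[1]=4 > arr[5]=3
(2, 4): arr[2]=15 > arr[4]=13
(2, 5): arr[2]=15 > arr[5]=3
(2, 6): arr[2]=15 > arr[6]=7
(3, 4): arr[3]=16 > arr[4]=13
(3, 5): arr[3]=16 > arr[5]=3
(3, 6): arr[3]=16 > arr[6]=7
(4, 5): arr[4]=13 > arr[5]=3
(4, 6): arr[4]=13 > arr[6]=7

Total inversions: 15

The array has 15 inversion(s): (0,1), (0,2), (0,3), (0,4), (0,5), (0,6), (1,5), (2,4), (2,5), (2,6), (3,4), (3,5), (3,6), (4,5), (4,6). Each pair (i,j) satisfies i < j and arr[i] > arr[j].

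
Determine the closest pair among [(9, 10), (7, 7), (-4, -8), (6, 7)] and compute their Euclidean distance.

Computing all pairwise distances among 4 points:

d((9, 10), (7, 7)) = 3.6056
d((9, 10), (-4, -8)) = 22.2036
d((9, 10), (6, 7)) = 4.2426
d((7, 7), (-4, -8)) = 18.6011
d((7, 7), (6, 7)) = 1.0 <-- minimum
d((-4, -8), (6, 7)) = 18.0278

Closest pair: (7, 7) and (6, 7) with distance 1.0

The closest pair is (7, 7) and (6, 7) with Euclidean distance 1.0. For 4 points, brute-force pairwise comparison is shown above. For large n, the divide-and-conquer algorithm (sort by x, recurse on halves, check the dividing strip) achieves O(n log n).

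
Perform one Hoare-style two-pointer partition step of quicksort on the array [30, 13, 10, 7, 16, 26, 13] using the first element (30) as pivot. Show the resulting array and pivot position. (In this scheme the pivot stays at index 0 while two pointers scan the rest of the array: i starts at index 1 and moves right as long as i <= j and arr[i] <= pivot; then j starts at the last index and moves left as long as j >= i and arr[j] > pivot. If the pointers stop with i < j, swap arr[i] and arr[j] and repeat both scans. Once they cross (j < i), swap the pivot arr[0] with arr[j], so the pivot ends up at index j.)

Hoare-style two-pointer partition with pivot = 30:

Initial array: [30, 13, 10, 7, 16, 26, 13]

Pointers start at i = 1, j = 6.
i ends at 7, j ends at 6: the pointers have crossed (j < i), so scanning stops.

Swap pivot arr[0] with arr[6] to place pivot at position 6: [13, 13, 10, 7, 16, 26, 30]
Pivot position: 6

After partitioning with pivot 30, the array becomes [13, 13, 10, 7, 16, 26, 30]. The pivot is placed at index 6. All elements to the left of the pivot are <= 30, and all elements to the right are > 30.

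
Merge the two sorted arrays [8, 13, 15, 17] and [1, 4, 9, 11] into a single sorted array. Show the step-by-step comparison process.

Merging process:

Compare 8 vs 1: take 1 from right. Merged: [1]
Compare 8 vs 4: take 4 from right. Merged: [1, 4]
Compare 8 vs 9: take 8 from left. Merged: [1, 4, 8]
Compare 13 vs 9: take 9 from right. Merged: [1, 4, 8, 9]
Compare 13 vs 11: take 11 from right. Merged: [1, 4, 8, 9, 11]
Append remaining from left: [13, 15, 17]. Merged: [1, 4, 8, 9, 11, 13, 15, 17]

Final merged array: [1, 4, 8, 9, 11, 13, 15, 17]
Total comparisons: 5

The merged array is [1, 4, 8, 9, 11, 13, 15, 17], requiring 5 comparisons. The merge step runs in O(n) time where n is the total number of elements.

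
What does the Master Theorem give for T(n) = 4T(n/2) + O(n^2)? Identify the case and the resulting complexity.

Master Theorem for T(n) = 4T(n/2) + O(n^2):

a = 4, b = 2, c = 2
log_b(a) = log_2(4) = 2.0000

Case 2: c = 2 = log_2(4) = 2.0000
T(n) = O(n^2 log n) = O(n^2 log n)

For T(n) = 4T(n/2) + O(n^2): log_2(4) = 2.0000. This is Case 2 of the Master Theorem (c = log_b(a), equal work at all levels), giving O(n^2 log n).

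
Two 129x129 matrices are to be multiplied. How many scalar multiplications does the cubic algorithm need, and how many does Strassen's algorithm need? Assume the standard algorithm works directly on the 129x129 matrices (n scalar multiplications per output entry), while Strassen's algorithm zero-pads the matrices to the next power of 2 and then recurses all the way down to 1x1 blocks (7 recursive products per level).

Matrix multiplication for 129x129 matrices:

Strassen's algorithm requires power-of-2 dimensions. Pad 129x129 to 256x256 (next power of 2).

Standard algorithm: 129^3 = 2146689 multiplications
Strassen's algorithm: 7^(log2(256)) = 7^8 = 5764801 multiplications
Difference: 2146689 - 5764801 = -3618112 (Strassen uses MORE here due to padding overhead — for small or just-over-power-of-2 n, padding can outweigh the per-level savings)

Standard: 2146689 multiplications (129^3). Strassen: 5764801 multiplications (7^8, after padding to 256x256). Strassen reduces 8 recursive multiplications to 7 at each level.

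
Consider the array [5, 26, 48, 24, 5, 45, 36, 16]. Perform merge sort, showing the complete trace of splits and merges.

Merge sort trace:

Split: [5, 26, 48, 24, 5, 45, 36, 16] -> [5, 26, 48, 24] and [5, 45, 36, 16]
  Split: [5, 26, 48, 24] -> [5, 26] and [48, 24]
    Split: [5, 26] -> [5] and [26]
    Merge: [5] + [26] -> [5, 26]
    Split: [48, 24] -> [48] and [24]
    Merge: [48] + [24] -> [24, 48]
  Merge: [5, 26] + [24, 48] -> [5, 24, 26, 48]
  Split: [5, 45, 36, 16] -> [5, 45] and [36, 16]
    Split: [5, 45] -> [5] and [45]
    Merge: [5] + [45] -> [5, 45]
    Split: [36, 16] -> [36] and [16]
    Merge: [36] + [16] -> [16, 36]
  Merge: [5, 45] + [16, 36] -> [5, 16, 36, 45]
Merge: [5, 24, 26, 48] + [5, 16, 36, 45] -> [5, 5, 16, 24, 26, 36, 45, 48]

Final sorted array: [5, 5, 16, 24, 26, 36, 45, 48]

The merge sort proceeds by recursively splitting the array and merging sorted halves.
After all merges, the sorted array is [5, 5, 16, 24, 26, 36, 45, 48].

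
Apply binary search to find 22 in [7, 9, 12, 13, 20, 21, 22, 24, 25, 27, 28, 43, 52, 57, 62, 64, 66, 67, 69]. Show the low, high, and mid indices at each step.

Binary search for 22 in [7, 9, 12, 13, 20, 21, 22, 24, 25, 27, 28, 43, 52, 57, 62, 64, 66, 67, 69]:

lo=0, hi=18, mid=9, arr[mid]=27 -> 27 > 22, search left half
lo=0, hi=8, mid=4, arr[mid]=20 -> 20 < 22, search right half
lo=5, hi=8, mid=6, arr[mid]=22 -> Found target at index 6!

Binary search finds 22 at index 6 after 3 comparisons. The search repeatedly halves the search space by comparing with the middle element.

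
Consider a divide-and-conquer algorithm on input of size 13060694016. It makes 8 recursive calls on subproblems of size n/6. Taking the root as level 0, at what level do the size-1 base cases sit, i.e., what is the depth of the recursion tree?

For divide and conquer with division factor 6:

Problem sizes at each level:
Level 0: 13060694016
Level 1: 2176782336
Level 2: 362797056
Level 3: 60466176
Level 4: 10077696
Level 5: 1679616
Level 6: 279936
Level 7: 46656
Level 8: 7776
Level 9: 1296
Level 10: 216
Level 11: 36
Level 12: 6
Level 13: 1

The root is level 0 and the size-1 base case is level 13 (the tree spans levels 0 through 13, i.e. 14 levels counting the root), so the depth is the number of divisions: log_6(13060694016) = 13

The recursion tree depth is log_6(13060694016) = 13. At each level, the problem size is divided by 6, so it takes 13 divisions to reduce to a base case of size 1. The algorithm makes 8 recursive calls at each level.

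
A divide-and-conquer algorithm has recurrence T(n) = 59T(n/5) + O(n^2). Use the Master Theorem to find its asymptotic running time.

Master Theorem for T(n) = 59T(n/5) + O(n^2):

a = 59, b = 5, c = 2
log_b(a) = log_5(59) = 2.5335

Case 1: c = 2 < log_5(59) = 2.5335
T(n) = O(n^(log_5 59))

For T(n) = 59T(n/5) + O(n^2): log_5(59) = 2.5335. This is Case 1 of the Master Theorem (c < log_b(a), work dominated by leaves), giving O(n^(log_5 59)).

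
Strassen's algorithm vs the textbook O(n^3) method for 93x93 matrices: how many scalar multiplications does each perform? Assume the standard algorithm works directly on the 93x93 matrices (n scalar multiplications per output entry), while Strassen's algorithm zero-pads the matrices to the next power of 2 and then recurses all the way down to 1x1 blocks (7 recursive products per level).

Matrix multiplication for 93x93 matrices:

Strassen's algorithm requires power-of-2 dimensions. Pad 93x93 to 128x128 (next power of 2).

Standard algorithm: 93^3 = 804357 multiplications
Strassen's algorithm: 7^(log2(128)) = 7^7 = 823543 multiplications
Difference: 804357 - 823543 = -19186 (Strassen uses MORE here due to padding overhead — for small or just-over-power-of-2 n, padding can outweigh the per-level savings)

Standard: 804357 multiplications (93^3). Strassen: 823543 multiplications (7^7, after padding to 128x128). Strassen reduces 8 recursive multiplications to 7 at each level.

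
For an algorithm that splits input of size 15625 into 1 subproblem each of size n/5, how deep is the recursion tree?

For divide and conquer with division factor 5:

Problem sizes at each level:
Level 0: 15625
Level 1: 3125
Level 2: 625
Level 3: 125
Level 4: 25
Level 5: 5
Level 6: 1

The root is level 0 and the size-1 base case is level 6 (the tree spans levels 0 through 6, i.e. 7 levels counting the root), so the depth is the number of divisions: log_5(15625) = 6

The recursion tree depth is log_5(15625) = 6. At each level, the problem size is divided by 5, so it takes 6 divisions to reduce to a base case of size 1. The algorithm makes 1 recursive call at each level.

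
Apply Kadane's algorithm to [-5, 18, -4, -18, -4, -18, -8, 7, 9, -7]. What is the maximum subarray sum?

Using Kadane's algorithm on [-5, 18, -4, -18, -4, -18, -8, 7, 9, -7]:

Scanning through the array:
Position 1 (value 18): max_ending_here = 18, max_so_far = 18
Position 2 (value -4): max_ending_here = 14, max_so_far = 18
Position 3 (value -18): max_ending_here = -4, max_so_far = 18
Position 4 (value -4): max_ending_here = -4, max_so_far = 18
Position 5 (value -18): max_ending_here = -18, max_so_far = 18
Position 6 (value -8): max_ending_here = -8, max_so_far = 18
Position 7 (value 7): max_ending_here = 7, max_so_far = 18
Position 8 (value 9): max_ending_here = 16, max_so_far = 18
Position 9 (value -7): max_ending_here = 9, max_so_far = 18

Maximum subarray: [18]
Maximum sum: 18

The maximum subarray is [18] with sum 18. This subarray runs from index 1 to index 1.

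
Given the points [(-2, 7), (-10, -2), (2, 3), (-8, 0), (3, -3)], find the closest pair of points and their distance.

Computing all pairwise distances among 5 points:

d((-2, 7), (-10, -2)) = 12.0416
d((-2, 7), (2, 3)) = 5.6569
d((-2, 7), (-8, 0)) = 9.2195
d((-2, 7), (3, -3)) = 11.1803
d((-10, -2), (2, 3)) = 13.0
d((-10, -2), (-8, 0)) = 2.8284 <-- minimum
d((-10, -2), (3, -3)) = 13.0384
d((2, 3), (-8, 0)) = 10.4403
d((2, 3), (3, -3)) = 6.0828
d((-8, 0), (3, -3)) = 11.4018

Closest pair: (-10, -2) and (-8, 0) with distance 2.8284

The closest pair is (-10, -2) and (-8, 0) with Euclidean distance 2.8284. For 5 points, brute-force pairwise comparison is shown above. For large n, the divide-and-conquer algorithm (sort by x, recurse on halves, check the dividing strip) achieves O(n log n).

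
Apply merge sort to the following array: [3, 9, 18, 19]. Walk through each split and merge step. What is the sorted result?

Merge sort trace:

Split: [3, 9, 18, 19] -> [3, 9] and [18, 19]
  Split: [3, 9] -> [3] and [9]
  Merge: [3] + [9] -> [3, 9]
  Split: [18, 19] -> [18] and [19]
  Merge: [18] + [19] -> [18, 19]
Merge: [3, 9] + [18, 19] -> [3, 9, 18, 19]

Final sorted array: [3, 9, 18, 19]

The merge sort proceeds by recursively splitting the array and merging sorted halves.
After all merges, the sorted array is [3, 9, 18, 19].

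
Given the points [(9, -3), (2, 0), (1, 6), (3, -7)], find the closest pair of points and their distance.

Computing all pairwise distances among 4 points:

d((9, -3), (2, 0)) = 7.6158
d((9, -3), (1, 6)) = 12.0416
d((9, -3), (3, -7)) = 7.2111
d((2, 0), (1, 6)) = 6.0828 <-- minimum
d((2, 0), (3, -7)) = 7.0711
d((1, 6), (3, -7)) = 13.1529

Closest pair: (2, 0) and (1, 6) with distance 6.0828

The closest pair is (2, 0) and (1, 6) with Euclidean distance 6.0828. For 4 points, brute-force pairwise comparison is shown above. For large n, the divide-and-conquer algorithm (sort by x, recurse on halves, check the dividing strip) achieves O(n log n).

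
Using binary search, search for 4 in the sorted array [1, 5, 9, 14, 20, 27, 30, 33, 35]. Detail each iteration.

Binary search for 4 in [1, 5, 9, 14, 20, 27, 30, 33, 35]:

lo=0, hi=8, mid=4, arr[mid]=20 -> 20 > 4, search left half
lo=0, hi=3, mid=1, arr[mid]=5 -> 5 > 4, search left half
lo=0, hi=0, mid=0, arr[mid]=1 -> 1 < 4, search right half
lo=1 > hi=0, target 4 not found

Binary search determines that 4 is not in the array after 3 comparisons. The search space was exhausted without finding the target.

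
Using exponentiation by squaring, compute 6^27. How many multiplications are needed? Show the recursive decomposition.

Computing 6^27 by squaring (build up from 6^1; each line after the first costs one multiplication):

6^1 = 6
6^2 = (6^1)^2 = 6^2 = 36
6^3 = 6 * 6^2 = 6 * 36 = 216
6^6 = (6^3)^2 = 216^2 = 46656
6^12 = (6^6)^2 = 46656^2 = 2176782336
6^13 = 6 * 6^12 = 6 * 2176782336 = 13060694016
6^26 = (6^13)^2 = 13060694016^2 = 170581728179578208256
6^27 = 6 * 6^26 = 6 * 170581728179578208256 = 1023490369077469249536

Result: 1023490369077469249536
Multiplications needed: 7 (7 lines after 6^1)

6^27 = 1023490369077469249536. Using exponentiation by squaring, this requires 7 multiplications. The key idea: if the exponent is even, square the half-power; if odd, multiply by the base once.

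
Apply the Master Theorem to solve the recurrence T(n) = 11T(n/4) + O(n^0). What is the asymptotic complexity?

Master Theorem for T(n) = 11T(n/4) + O(n^0):

a = 11, b = 4, c = 0
log_b(a) = log_4(11) = 1.7297

Case 1: c = 0 < log_4(11) = 1.7297
T(n) = O(n^(log_4 11))

For T(n) = 11T(n/4) + O(n^0): log_4(11) = 1.7297. This is Case 1 of the Master Theorem (c < log_b(a), work dominated by leaves), giving O(n^(log_4 11)).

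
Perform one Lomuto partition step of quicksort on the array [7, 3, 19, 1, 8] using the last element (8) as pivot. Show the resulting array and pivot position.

Lomuto partition with pivot = 8:

Initial array: [7, 3, 19, 1, 8]

arr[0]=7 <= 8: swap with position 0, array becomes [7, 3, 19, 1, 8]
arr[1]=3 <= 8: swap with position 1, array becomes [7, 3, 19, 1, 8]
arr[2]=19 > 8: no swap
arr[3]=1 <= 8: swap with position 2, array becomes [7, 3, 1, 19, 8]

Place pivot at position 3: [7, 3, 1, 8, 19]
Pivot position: 3

After partitioning with pivot 8, the array becomes [7, 3, 1, 8, 19]. The pivot is placed at index 3. All elements to the left of the pivot are <= 8, and all elements to the right are > 8.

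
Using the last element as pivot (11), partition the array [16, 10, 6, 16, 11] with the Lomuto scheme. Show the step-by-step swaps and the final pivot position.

Lomuto partition with pivot = 11:

Initial array: [16, 10, 6, 16, 11]

arr[0]=16 > 11: no swap
arr[1]=10 <= 11: swap with position 0, array becomes [10, 16, 6, 16, 11]
arr[2]=6 <= 11: swap with position 1, array becomes [10, 6, 16, 16, 11]
arr[3]=16 > 11: no swap

Place pivot at position 2: [10, 6, 11, 16, 16]
Pivot position: 2

After partitioning with pivot 11, the array becomes [10, 6, 11, 16, 16]. The pivot is placed at index 2. All elements to the left of the pivot are <= 11, and all elements to the right are > 11.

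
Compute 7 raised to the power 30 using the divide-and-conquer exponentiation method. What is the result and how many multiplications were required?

Computing 7^30 by squaring (build up from 7^1; each line after the first costs one multiplication):

7^1 = 7
7^2 = (7^1)^2 = 7^2 = 49
7^3 = 7 * 7^2 = 7 * 49 = 343
7^6 = (7^3)^2 = 343^2 = 117649
7^7 = 7 * 7^6 = 7 * 117649 = 823543
7^14 = (7^7)^2 = 823543^2 = 678223072849
7^15 = 7 * 7^14 = 7 * 678223072849 = 4747561509943
7^30 = (7^15)^2 = 4747561509943^2 = 22539340290692258087863249

Result: 22539340290692258087863249
Multiplications needed: 7 (7 lines after 7^1)

7^30 = 22539340290692258087863249. Using exponentiation by squaring, this requires 7 multiplications. The key idea: if the exponent is even, square the half-power; if odd, multiply by the base once.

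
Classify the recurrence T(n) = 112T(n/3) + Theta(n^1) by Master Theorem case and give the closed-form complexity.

Master Theorem for T(n) = 112T(n/3) + O(n^1):

a = 112, b = 3, c = 1
log_b(a) = log_3(112) = 4.2950

Case 1: c = 1 < log_3(112) = 4.2950
T(n) = O(n^(log_3 112))

For T(n) = 112T(n/3) + O(n^1): log_3(112) = 4.2950. This is Case 1 of the Master Theorem (c < log_b(a), work dominated by leaves), giving O(n^(log_3 112)).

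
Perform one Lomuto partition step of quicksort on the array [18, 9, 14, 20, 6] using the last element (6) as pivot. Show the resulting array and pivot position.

Lomuto partition with pivot = 6:

Initial array: [18, 9, 14, 20, 6]

arr[0]=18 > 6: no swap
arr[1]=9 > 6: no swap
arr[2]=14 > 6: no swap
arr[3]=20 > 6: no swap

Place pivot at position 0: [6, 9, 14, 20, 18]
Pivot position: 0

After partitioning with pivot 6, the array becomes [6, 9, 14, 20, 18]. The pivot is placed at index 0. All elements to the left of the pivot are <= 6, and all elements to the right are > 6.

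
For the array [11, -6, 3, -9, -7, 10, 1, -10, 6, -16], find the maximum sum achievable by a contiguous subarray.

Using Kadane's algorithm on [11, -6, 3, -9, -7, 10, 1, -10, 6, -16]:

Scanning through the array:
Position 1 (value -6): max_ending_here = 5, max_so_far = 11
Position 2 (value 3): max_ending_here = 8, max_so_far = 11
Position 3 (value -9): max_ending_here = -1, max_so_far = 11
Position 4 (value -7): max_ending_here = -7, max_so_far = 11
Position 5 (value 10): max_ending_here = 10, max_so_far = 11
Position 6 (value 1): max_ending_here = 11, max_so_far = 11
Position 7 (value -10): max_ending_here = 1, max_so_far = 11
Position 8 (value 6): max_ending_here = 7, max_so_far = 11
Position 9 (value -16): max_ending_here = -9, max_so_far = 11

Maximum subarray: [11]
Maximum sum: 11

The maximum subarray is [11] with sum 11. This subarray runs from index 0 to index 0.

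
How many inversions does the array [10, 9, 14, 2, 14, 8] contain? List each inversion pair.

Finding inversions in [10, 9, 14, 2, 14, 8]:

(0, 1): arr[0]=10 > arr[1]=9
(0, 3): arr[0]=10 > arr[3]=2
(0, 5): arr[0]=10 > arr[5]=8
(1, 3): arr[1]=9 > arr[3]=2
(1, 5): arr[1]=9 > arr[5]=8
(2, 3): arr[2]=14 > arr[3]=2
(2, 5): arr[2]=14 > arr[5]=8
(4, 5): arr[4]=14 > arr[5]=8

Total inversions: 8

The array has 8 inversion(s): (0,1), (0,3), (0,5), (1,3), (1,5), (2,3), (2,5), (4,5). Each pair (i,j) satisfies i < j and arr[i] > arr[j].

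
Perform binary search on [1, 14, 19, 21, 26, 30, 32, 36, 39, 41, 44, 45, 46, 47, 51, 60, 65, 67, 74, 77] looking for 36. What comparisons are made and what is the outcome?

Binary search for 36 in [1, 14, 19, 21, 26, 30, 32, 36, 39, 41, 44, 45, 46, 47, 51, 60, 65, 67, 74, 77]:

lo=0, hi=19, mid=9, arr[mid]=41 -> 41 > 36, search left half
lo=0, hi=8, mid=4, arr[mid]=26 -> 26 < 36, search right half
lo=5, hi=8, mid=6, arr[mid]=32 -> 32 < 36, search right half
lo=7, hi=8, mid=7, arr[mid]=36 -> Found target at index 7!

Binary search finds 36 at index 7 after 4 comparisons. The search repeatedly halves the search space by comparing with the middle element.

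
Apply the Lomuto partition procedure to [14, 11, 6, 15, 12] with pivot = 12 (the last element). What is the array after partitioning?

Lomuto partition with pivot = 12:

Initial array: [14, 11, 6, 15, 12]

arr[0]=14 > 12: no swap
arr[1]=11 <= 12: swap with position 0, array becomes [11, 14, 6, 15, 12]
arr[2]=6 <= 12: swap with position 1, array becomes [11, 6, 14, 15, 12]
arr[3]=15 > 12: no swap

Place pivot at position 2: [11, 6, 12, 15, 14]
Pivot position: 2

After partitioning with pivot 12, the array becomes [11, 6, 12, 15, 14]. The pivot is placed at index 2. All elements to the left of the pivot are <= 12, and all elements to the right are > 12.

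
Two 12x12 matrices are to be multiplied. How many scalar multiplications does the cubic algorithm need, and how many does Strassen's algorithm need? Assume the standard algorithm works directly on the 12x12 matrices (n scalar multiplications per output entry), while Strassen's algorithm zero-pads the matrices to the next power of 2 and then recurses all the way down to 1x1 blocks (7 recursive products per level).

Matrix multiplication for 12x12 matrices:

Strassen's algorithm requires power-of-2 dimensions. Pad 12x12 to 16x16 (next power of 2).

Standard algorithm: 12^3 = 1728 multiplications
Strassen's algorithm: 7^(log2(16)) = 7^4 = 2401 multiplications
Difference: 1728 - 2401 = -673 (Strassen uses MORE here due to padding overhead — for small or just-over-power-of-2 n, padding can outweigh the per-level savings)

Standard: 1728 multiplications (12^3). Strassen: 2401 multiplications (7^4, after padding to 16x16). Strassen reduces 8 recursive multiplications to 7 at each level.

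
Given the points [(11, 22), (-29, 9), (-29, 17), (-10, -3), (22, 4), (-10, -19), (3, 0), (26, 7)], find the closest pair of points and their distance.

Computing all pairwise distances among 8 points:

d((11, 22), (-29, 9)) = 42.0595
d((11, 22), (-29, 17)) = 40.3113
d((11, 22), (-10, -3)) = 32.6497
d((11, 22), (22, 4)) = 21.095
d((11, 22), (-10, -19)) = 46.0652
d((11, 22), (3, 0)) = 23.4094
d((11, 22), (26, 7)) = 21.2132
d((-29, 9), (-29, 17)) = 8.0
d((-29, 9), (-10, -3)) = 22.4722
d((-29, 9), (22, 4)) = 51.2445
d((-29, 9), (-10, -19)) = 33.8378
d((-29, 9), (3, 0)) = 33.2415
d((-29, 9), (26, 7)) = 55.0364
d((-29, 17), (-10, -3)) = 27.5862
d((-29, 17), (22, 4)) = 52.6308
d((-29, 17), (-10, -19)) = 40.7063
d((-29, 17), (3, 0)) = 36.2353
d((-29, 17), (26, 7)) = 55.9017
d((-10, -3), (22, 4)) = 32.7567
d((-10, -3), (-10, -19)) = 16.0
d((-10, -3), (3, 0)) = 13.3417
d((-10, -3), (26, 7)) = 37.3631
d((22, 4), (-10, -19)) = 39.4081
d((22, 4), (3, 0)) = 19.4165
d((22, 4), (26, 7)) = 5.0 <-- minimum
d((-10, -19), (3, 0)) = 23.0217
d((-10, -19), (26, 7)) = 44.4072
d((3, 0), (26, 7)) = 24.0416

Closest pair: (22, 4) and (26, 7) with distance 5.0

The closest pair is (22, 4) and (26, 7) with Euclidean distance 5.0. For 8 points, brute-force pairwise comparison is shown above. For large n, the divide-and-conquer algorithm (sort by x, recurse on halves, check the dividing strip) achieves O(n log n).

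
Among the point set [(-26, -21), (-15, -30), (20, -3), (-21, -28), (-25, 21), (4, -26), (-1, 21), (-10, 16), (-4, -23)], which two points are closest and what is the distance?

Computing all pairwise distances among 9 points:

d((-26, -21), (-15, -30)) = 14.2127
d((-26, -21), (20, -3)) = 49.3964
d((-26, -21), (-21, -28)) = 8.6023
d((-26, -21), (-25, 21)) = 42.0119
d((-26, -21), (4, -26)) = 30.4138
d((-26, -21), (-1, 21)) = 48.8774
d((-26, -21), (-10, 16)) = 40.3113
d((-26, -21), (-4, -23)) = 22.0907
d((-15, -30), (20, -3)) = 44.2041
d((-15, -30), (-21, -28)) = 6.3246 <-- minimum
d((-15, -30), (-25, 21)) = 51.9711
d((-15, -30), (4, -26)) = 19.4165
d((-15, -30), (-1, 21)) = 52.8867
d((-15, -30), (-10, 16)) = 46.2709
d((-15, -30), (-4, -23)) = 13.0384
d((20, -3), (-21, -28)) = 48.0208
d((20, -3), (-25, 21)) = 51.0
d((20, -3), (4, -26)) = 28.0179
d((20, -3), (-1, 21)) = 31.8904
d((20, -3), (-10, 16)) = 35.5106
d((20, -3), (-4, -23)) = 31.241
d((-21, -28), (-25, 21)) = 49.163
d((-21, -28), (4, -26)) = 25.0799
d((-21, -28), (-1, 21)) = 52.9245
d((-21, -28), (-10, 16)) = 45.3542
d((-21, -28), (-4, -23)) = 17.72
d((-25, 21), (4, -26)) = 55.2268
d((-25, 21), (-1, 21)) = 24.0
d((-25, 21), (-10, 16)) = 15.8114
d((-25, 21), (-4, -23)) = 48.7545
d((4, -26), (-1, 21)) = 47.2652
d((4, -26), (-10, 16)) = 44.2719
d((4, -26), (-4, -23)) = 8.544
d((-1, 21), (-10, 16)) = 10.2956
d((-1, 21), (-4, -23)) = 44.1022
d((-10, 16), (-4, -23)) = 39.4588

Closest pair: (-15, -30) and (-21, -28) with distance 6.3246

The closest pair is (-15, -30) and (-21, -28) with Euclidean distance 6.3246. For 9 points, brute-force pairwise comparison is shown above. For large n, the divide-and-conquer algorithm (sort by x, recurse on halves, check the dividing strip) achieves O(n log n).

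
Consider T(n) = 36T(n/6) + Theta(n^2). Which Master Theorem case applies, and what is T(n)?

Master Theorem for T(n) = 36T(n/6) + O(n^2):

a = 36, b = 6, c = 2
log_b(a) = log_6(36) = 2.0000

Case 2: c = 2 = log_6(36) = 2.0000
T(n) = O(n^2 log n) = O(n^2 log n)

For T(n) = 36T(n/6) + O(n^2): log_6(36) = 2.0000. This is Case 2 of the Master Theorem (c = log_b(a), equal work at all levels), giving O(n^2 log n).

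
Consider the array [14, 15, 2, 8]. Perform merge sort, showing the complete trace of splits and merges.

Merge sort trace:

Split: [14, 15, 2, 8] -> [14, 15] and [2, 8]
  Split: [14, 15] -> [14] and [15]
  Merge: [14] + [15] -> [14, 15]
  Split: [2, 8] -> [2] and [8]
  Merge: [2] + [8] -> [2, 8]
Merge: [14, 15] + [2, 8] -> [2, 8, 14, 15]

Final sorted array: [2, 8, 14, 15]

The merge sort proceeds by recursively splitting the array and merging sorted halves.
After all merges, the sorted array is [2, 8, 14, 15].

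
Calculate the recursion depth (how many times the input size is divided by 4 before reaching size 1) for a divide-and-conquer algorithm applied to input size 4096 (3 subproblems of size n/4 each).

For divide and conquer with division factor 4:

Problem sizes at each level:
Level 0: 4096
Level 1: 1024
Level 2: 256
Level 3: 64
Level 4: 16
Level 5: 4
Level 6: 1

The root is level 0 and the size-1 base case is level 6 (the tree spans levels 0 through 6, i.e. 7 levels counting the root), so the depth is the number of divisions: log_4(4096) = 6

The recursion tree depth is log_4(4096) = 6. At each level, the problem size is divided by 4, so it takes 6 divisions to reduce to a base case of size 1. The algorithm makes 3 recursive calls at each level.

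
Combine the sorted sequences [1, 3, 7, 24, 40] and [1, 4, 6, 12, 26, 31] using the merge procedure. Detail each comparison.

Merging process:

Compare 1 vs 1: take 1 from left. Merged: [1]
Compare 3 vs 1: take 1 from right. Merged: [1, 1]
Compare 3 vs 4: take 3 from left. Merged: [1, 1, 3]
Compare 7 vs 4: take 4 from right. Merged: [1, 1, 3, 4]
Compare 7 vs 6: take 6 from right. Merged: [1, 1, 3, 4, 6]
Compare 7 vs 12: take 7 from left. Merged: [1, 1, 3, 4, 6, 7]
Compare 24 vs 12: take 12 from right. Merged: [1, 1, 3, 4, 6, 7, 12]
Compare 24 vs 26: take 24 from left. Merged: [1, 1, 3, 4, 6, 7, 12, 24]
Compare 40 vs 26: take 26 from right. Merged: [1, 1, 3, 4, 6, 7, 12, 24, 26]
Compare 40 vs 31: take 31 from right. Merged: [1, 1, 3, 4, 6, 7, 12, 24, 26, 31]
Append remaining from left: [40]. Merged: [1, 1, 3, 4, 6, 7, 12, 24, 26, 31, 40]

Final merged array: [1, 1, 3, 4, 6, 7, 12, 24, 26, 31, 40]
Total comparisons: 10

The merged array is [1, 1, 3, 4, 6, 7, 12, 24, 26, 31, 40], requiring 10 comparisons. The merge step runs in O(n) time where n is the total number of elements.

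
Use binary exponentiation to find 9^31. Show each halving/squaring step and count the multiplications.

Computing 9^31 by squaring (build up from 9^1; each line after the first costs one multiplication):

9^1 = 9
9^2 = (9^1)^2 = 9^2 = 81
9^3 = 9 * 9^2 = 9 * 81 = 729
9^6 = (9^3)^2 = 729^2 = 531441
9^7 = 9 * 9^6 = 9 * 531441 = 4782969
9^14 = (9^7)^2 = 4782969^2 = 22876792454961
9^15 = 9 * 9^14 = 9 * 22876792454961 = 205891132094649
9^30 = (9^15)^2 = 205891132094649^2 = 42391158275216203514294433201
9^31 = 9 * 9^30 = 9 * 42391158275216203514294433201 = 381520424476945831628649898809

Result: 381520424476945831628649898809
Multiplications needed: 8 (8 lines after 9^1)

9^31 = 381520424476945831628649898809. Using exponentiation by squaring, this requires 8 multiplications. The key idea: if the exponent is even, square the half-power; if odd, multiply by the base once.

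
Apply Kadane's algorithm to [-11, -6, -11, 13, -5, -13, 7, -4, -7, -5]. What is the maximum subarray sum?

Using Kadane's algorithm on [-11, -6, -11, 13, -5, -13, 7, -4, -7, -5]:

Scanning through the array:
Position 1 (value -6): max_ending_here = -6, max_so_far = -6
Position 2 (value -11): max_ending_here = -11, max_so_far = -6
Position 3 (value 13): max_ending_here = 13, max_so_far = 13
Position 4 (value -5): max_ending_here = 8, max_so_far = 13
Position 5 (value -13): max_ending_here = -5, max_so_far = 13
Position 6 (value 7): max_ending_here = 7, max_so_far = 13
Position 7 (value -4): max_ending_here = 3, max_so_far = 13
Position 8 (value -7): max_ending_here = -4, max_so_far = 13
Position 9 (value -5): max_ending_here = -5, max_so_far = 13

Maximum subarray: [13]
Maximum sum: 13

The maximum subarray is [13] with sum 13. This subarray runs from index 3 to index 3.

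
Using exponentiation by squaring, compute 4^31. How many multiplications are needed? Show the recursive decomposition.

Computing 4^31 by squaring (build up from 4^1; each line after the first costs one multiplication):

4^1 = 4
4^2 = (4^1)^2 = 4^2 = 16
4^3 = 4 * 4^2 = 4 * 16 = 64
4^6 = (4^3)^2 = 64^2 = 4096
4^7 = 4 * 4^6 = 4 * 4096 = 16384
4^14 = (4^7)^2 = 16384^2 = 268435456
4^15 = 4 * 4^14 = 4 * 268435456 = 1073741824
4^30 = (4^15)^2 = 1073741824^2 = 1152921504606846976
4^31 = 4 * 4^30 = 4 * 1152921504606846976 = 4611686018427387904

Result: 4611686018427387904
Multiplications needed: 8 (8 lines after 4^1)

4^31 = 4611686018427387904. Using exponentiation by squaring, this requires 8 multiplications. The key idea: if the exponent is even, square the half-power; if odd, multiply by the base once.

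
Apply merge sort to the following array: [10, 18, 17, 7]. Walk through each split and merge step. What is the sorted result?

Merge sort trace:

Split: [10, 18, 17, 7] -> [10, 18] and [17, 7]
  Split: [10, 18] -> [10] and [18]
  Merge: [10] + [18] -> [10, 18]
  Split: [17, 7] -> [17] and [7]
  Merge: [17] + [7] -> [7, 17]
Merge: [10, 18] + [7, 17] -> [7, 10, 17, 18]

Final sorted array: [7, 10, 17, 18]

The merge sort proceeds by recursively splitting the array and merging sorted halves.
After all merges, the sorted array is [7, 10, 17, 18].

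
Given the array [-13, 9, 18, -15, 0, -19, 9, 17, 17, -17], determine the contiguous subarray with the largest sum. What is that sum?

Using Kadane's algorithm on [-13, 9, 18, -15, 0, -19, 9, 17, 17, -17]:

Scanning through the array:
Position 1 (value 9): max_ending_here = 9, max_so_far = 9
Position 2 (value 18): max_ending_here = 27, max_so_far = 27
Position 3 (value -15): max_ending_here = 12, max_so_far = 27
Position 4 (value 0): max_ending_here = 12, max_so_far = 27
Position 5 (value -19): max_ending_here = -7, max_so_far = 27
Position 6 (value 9): max_ending_here = 9, max_so_far = 27
Position 7 (value 17): max_ending_here = 26, max_so_far = 27
Position 8 (value 17): max_ending_here = 43, max_so_far = 43
Position 9 (value -17): max_ending_here = 26, max_so_far = 43

Maximum subarray: [9, 17, 17]
Maximum sum: 43

The maximum subarray is [9, 17, 17] with sum 43. This subarray runs from index 6 to index 8.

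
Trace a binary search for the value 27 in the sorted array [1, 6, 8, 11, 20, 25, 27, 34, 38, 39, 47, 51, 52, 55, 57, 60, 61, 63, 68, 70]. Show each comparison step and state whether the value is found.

Binary search for 27 in [1, 6, 8, 11, 20, 25, 27, 34, 38, 39, 47, 51, 52, 55, 57, 60, 61, 63, 68, 70]:

lo=0, hi=19, mid=9, arr[mid]=39 -> 39 > 27, search left half
lo=0, hi=8, mid=4, arr[mid]=20 -> 20 < 27, search right half
lo=5, hi=8, mid=6, arr[mid]=27 -> Found target at index 6!

Binary search finds 27 at index 6 after 3 comparisons. The search repeatedly halves the search space by comparing with the middle element.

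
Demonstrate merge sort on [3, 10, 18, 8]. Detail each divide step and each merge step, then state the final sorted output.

Merge sort trace:

Split: [3, 10, 18, 8] -> [3, 10] and [18, 8]
  Split: [3, 10] -> [3] and [10]
  Merge: [3] + [10] -> [3, 10]
  Split: [18, 8] -> [18] and [8]
  Merge: [18] + [8] -> [8, 18]
Merge: [3, 10] + [8, 18] -> [3, 8, 10, 18]

Final sorted array: [3, 8, 10, 18]

The merge sort proceeds by recursively splitting the array and merging sorted halves.
After all merges, the sorted array is [3, 8, 10, 18].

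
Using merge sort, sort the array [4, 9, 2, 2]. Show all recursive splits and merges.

Merge sort trace:

Split: [4, 9, 2, 2] -> [4, 9] and [2, 2]
  Split: [4, 9] -> [4] and [9]
  Merge: [4] + [9] -> [4, 9]
  Split: [2, 2] -> [2] and [2]
  Merge: [2] + [2] -> [2, 2]
Merge: [4, 9] + [2, 2] -> [2, 2, 4, 9]

Final sorted array: [2, 2, 4, 9]

The merge sort proceeds by recursively splitting the array and merging sorted halves.
After all merges, the sorted array is [2, 2, 4, 9].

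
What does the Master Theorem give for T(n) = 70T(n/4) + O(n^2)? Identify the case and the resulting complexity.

Master Theorem for T(n) = 70T(n/4) + O(n^2):

a = 70, b = 4, c = 2
log_b(a) = log_4(70) = 3.0646

Case 1: c = 2 < log_4(70) = 3.0646
T(n) = O(n^(log_4 70))

For T(n) = 70T(n/4) + O(n^2): log_4(70) = 3.0646. This is Case 1 of the Master Theorem (c < log_b(a), work dominated by leaves), giving O(n^(log_4 70)).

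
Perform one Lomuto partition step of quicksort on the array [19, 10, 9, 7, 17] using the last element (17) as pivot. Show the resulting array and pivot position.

Lomuto partition with pivot = 17:

Initial array: [19, 10, 9, 7, 17]

arr[0]=19 > 17: no swap
arr[1]=10 <= 17: swap with position 0, array becomes [10, 19, 9, 7, 17]
arr[2]=9 <= 17: swap with position 1, array becomes [10, 9, 19, 7, 17]
arr[3]=7 <= 17: swap with position 2, array becomes [10, 9, 7, 19, 17]

Place pivot at position 3: [10, 9, 7, 17, 19]
Pivot position: 3

After partitioning with pivot 17, the array becomes [10, 9, 7, 17, 19]. The pivot is placed at index 3. All elements to the left of the pivot are <= 17, and all elements to the right are > 17.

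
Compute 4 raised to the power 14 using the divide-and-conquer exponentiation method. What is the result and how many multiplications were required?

Computing 4^14 by squaring (build up from 4^1; each line after the first costs one multiplication):

4^1 = 4
4^2 = (4^1)^2 = 4^2 = 16
4^3 = 4 * 4^2 = 4 * 16 = 64
4^6 = (4^3)^2 = 64^2 = 4096
4^7 = 4 * 4^6 = 4 * 4096 = 16384
4^14 = (4^7)^2 = 16384^2 = 268435456

Result: 268435456
Multiplications needed: 5 (5 lines after 4^1)

4^14 = 268435456. Using exponentiation by squaring, this requires 5 multiplications. The key idea: if the exponent is even, square the half-power; if odd, multiply by the base once.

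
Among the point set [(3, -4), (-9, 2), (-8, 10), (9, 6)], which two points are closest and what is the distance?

Computing all pairwise distances among 4 points:

d((3, -4), (-9, 2)) = 13.4164
d((3, -4), (-8, 10)) = 17.8045
d((3, -4), (9, 6)) = 11.6619
d((-9, 2), (-8, 10)) = 8.0623 <-- minimum
d((-9, 2), (9, 6)) = 18.4391
d((-8, 10), (9, 6)) = 17.4642

Closest pair: (-9, 2) and (-8, 10) with distance 8.0623

The closest pair is (-9, 2) and (-8, 10) with Euclidean distance 8.0623. For 4 points, brute-force pairwise comparison is shown above. For large n, the divide-and-conquer algorithm (sort by x, recurse on halves, check the dividing strip) achieves O(n log n).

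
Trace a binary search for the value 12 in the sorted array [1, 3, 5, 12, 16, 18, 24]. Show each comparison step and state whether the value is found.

Binary search for 12 in [1, 3, 5, 12, 16, 18, 24]:

lo=0, hi=6, mid=3, arr[mid]=12 -> Found target at index 3!

Binary search finds 12 at index 3 after 1 comparisons. The search repeatedly halves the search space by comparing with the middle element.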